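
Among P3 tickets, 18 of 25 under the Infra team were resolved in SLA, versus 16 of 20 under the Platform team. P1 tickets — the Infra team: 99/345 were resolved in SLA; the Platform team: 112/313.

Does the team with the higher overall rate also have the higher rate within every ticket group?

Yes

P3: the Infra team 18/25 = 72.0%, the Platform team 16/20 = 80.0% → the Platform team
P1: the Infra team 99/345 = 28.7%, the Platform team 112/313 = 35.8% → the Platform team
Overall: the Infra team 117/370 = 31.6%, the Platform team 128/333 = 38.4% → the Platform team
The Platform team wins overall and in every ticket group — no reversal.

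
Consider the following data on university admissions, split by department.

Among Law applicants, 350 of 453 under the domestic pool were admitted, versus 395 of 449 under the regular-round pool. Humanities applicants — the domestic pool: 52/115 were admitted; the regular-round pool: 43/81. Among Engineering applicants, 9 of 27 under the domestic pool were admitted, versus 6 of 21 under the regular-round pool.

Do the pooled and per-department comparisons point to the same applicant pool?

Law: the domestic pool 350/453 = 77.3%, the regular-round pool 395/449 = 88.0% → the regular-round pool
Humanities: the domestic pool 52/115 = 45.2%, the regular-round pool 43/81 = 53.1% → the regular-round pool
Engineering: the domestic pool 9/27 = 33.3%, the regular-round pool 6/21 = 28.6% → the domestic pool
Overall: the domestic pool 411/595 = 69.1%, the regular-round pool 444/551 = 80.6% → the regular-round pool
Neither sweeps: the domestic pool wins 1 of 3 groups, the regular-round pool wins 2. The regular-round pool wins overall but not every group — no Simpson reversal.

No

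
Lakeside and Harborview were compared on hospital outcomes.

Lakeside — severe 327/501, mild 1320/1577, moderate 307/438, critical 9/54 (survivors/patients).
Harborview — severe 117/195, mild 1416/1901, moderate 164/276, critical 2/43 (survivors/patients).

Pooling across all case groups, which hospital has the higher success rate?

Lakeside

Severe: Lakeside 327/501 = 65.3%, Harborview 117/195 = 60.0% → Lakeside
Mild: Lakeside 1320/1577 = 83.7%, Harborview 1416/1901 = 74.5% → Lakeside
Moderate: Lakeside 307/438 = 70.1%, Harborview 164/276 = 59.4% → Lakeside
Critical: Lakeside 9/54 = 16.7%, Harborview 2/43 = 4.7% → Lakeside
Overall: Lakeside 1963/2570 = 76.4%, Harborview 1699/2415 = 70.4% → Lakeside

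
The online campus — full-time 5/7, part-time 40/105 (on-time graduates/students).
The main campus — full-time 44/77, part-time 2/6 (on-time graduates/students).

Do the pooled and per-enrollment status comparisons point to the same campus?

Full-time: the online campus 5/7 = 71.4%, the main campus 44/77 = 57.1% → the online campus
Part-time: the online campus 40/105 = 38.1%, the main campus 2/6 = 33.3% → the online campus
Overall: the online campus 45/112 = 40.2%, the main campus 46/83 = 55.4% → the main campus
The online campus wins each enrollment group but the main campus wins overall — the comparison reverses. The online campus's students skew toward part-time, which has a lower base rate.

No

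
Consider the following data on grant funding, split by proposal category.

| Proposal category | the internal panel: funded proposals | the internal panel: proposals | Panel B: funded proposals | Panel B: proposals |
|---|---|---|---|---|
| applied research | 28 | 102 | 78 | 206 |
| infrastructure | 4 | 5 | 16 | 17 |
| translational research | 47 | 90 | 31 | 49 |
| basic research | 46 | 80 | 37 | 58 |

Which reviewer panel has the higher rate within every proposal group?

Applied research: the internal panel 28/102 = 27.5%, Panel B 78/206 = 37.9% → Panel B
Infrastructure: the internal panel 4/5 = 80.0%, Panel B 16/17 = 94.1% → Panel B
Translational research: the internal panel 47/90 = 52.2%, Panel B 31/49 = 63.3% → Panel B
Basic research: the internal panel 46/80 = 57.5%, Panel B 37/58 = 63.8% → Panel B
Panel B has the higher rate in all 4 groups.

Panel B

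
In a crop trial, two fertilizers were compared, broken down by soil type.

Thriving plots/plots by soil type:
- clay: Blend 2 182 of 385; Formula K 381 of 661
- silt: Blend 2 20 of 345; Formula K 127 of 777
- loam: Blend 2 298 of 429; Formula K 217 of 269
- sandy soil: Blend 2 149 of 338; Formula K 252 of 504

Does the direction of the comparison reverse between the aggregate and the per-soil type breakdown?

Clay: Blend 2 182/385 = 47.3%, Formula K 381/661 = 57.6% → Formula K
Silt: Blend 2 20/345 = 5.8%, Formula K 127/777 = 16.3% → Formula K
Loam: Blend 2 298/429 = 69.5%, Formula K 217/269 = 80.7% → Formula K
Sandy soil: Blend 2 149/338 = 44.1%, Formula K 252/504 = 50.0% → Formula K
Overall: Blend 2 649/1497 = 43.4%, Formula K 977/2211 = 44.2% → Formula K
Formula K wins overall and in every soil group — no reversal.

No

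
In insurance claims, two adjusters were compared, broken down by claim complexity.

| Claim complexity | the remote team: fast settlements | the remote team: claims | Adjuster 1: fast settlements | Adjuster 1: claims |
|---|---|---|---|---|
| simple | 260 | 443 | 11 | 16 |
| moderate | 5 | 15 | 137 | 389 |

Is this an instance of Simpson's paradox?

Simple: the remote team 260/443 = 58.7%, Adjuster 1 11/16 = 68.8% → Adjuster 1
Moderate: the remote team 5/15 = 33.3%, Adjuster 1 137/389 = 35.2% → Adjuster 1
Overall: the remote team 265/458 = 57.9%, Adjuster 1 148/405 = 36.5% → the remote team
Adjuster 1 wins each claim group but the remote team wins overall — the comparison reverses. Adjuster 1's claims skew toward moderate, which has a lower base rate.

Yes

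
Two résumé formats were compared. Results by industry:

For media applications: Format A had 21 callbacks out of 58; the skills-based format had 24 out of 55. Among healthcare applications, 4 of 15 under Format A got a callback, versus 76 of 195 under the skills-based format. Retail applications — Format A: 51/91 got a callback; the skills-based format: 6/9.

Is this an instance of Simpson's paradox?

Media: Format A 21/58 = 36.2%, the skills-based format 24/55 = 43.6% → the skills-based format
Healthcare: Format A 4/15 = 26.7%, the skills-based format 76/195 = 39.0% → the skills-based format
Retail: Format A 51/91 = 56.0%, the skills-based format 6/9 = 66.7% → the skills-based format
Overall: Format A 76/164 = 46.3%, the skills-based format 106/259 = 40.9% → Format A
The skills-based format wins each industry group but Format A wins overall — the comparison reverses. The skills-based format's applications skew toward healthcare, which has a lower base rate.

Yes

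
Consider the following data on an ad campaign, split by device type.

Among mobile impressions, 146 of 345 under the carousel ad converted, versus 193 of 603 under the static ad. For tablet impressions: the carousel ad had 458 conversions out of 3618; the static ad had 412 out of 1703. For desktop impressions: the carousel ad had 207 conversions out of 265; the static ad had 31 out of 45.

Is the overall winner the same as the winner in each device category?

Mobile: the carousel ad 146/345 = 42.3%, the static ad 193/603 = 32.0% → the carousel ad
Tablet: the carousel ad 458/3618 = 12.7%, the static ad 412/1703 = 24.2% → the static ad
Desktop: the carousel ad 207/265 = 78.1%, the static ad 31/45 = 68.9% → the carousel ad
Overall: the carousel ad 811/4228 = 19.2%, the static ad 636/2351 = 27.1% → the static ad
Neither sweeps: the carousel ad wins 2 of 3 groups, the static ad wins 1. The static ad wins overall but not every group — no Simpson reversal.

No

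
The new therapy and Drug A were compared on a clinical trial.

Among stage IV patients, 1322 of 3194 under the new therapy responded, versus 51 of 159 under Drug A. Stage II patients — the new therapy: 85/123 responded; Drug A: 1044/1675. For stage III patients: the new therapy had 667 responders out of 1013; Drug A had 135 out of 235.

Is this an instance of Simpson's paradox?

Yes

Stage IV: the new therapy 1322/3194 = 41.4%, Drug A 51/159 = 32.1% → the new therapy
Stage II: the new therapy 85/123 = 69.1%, Drug A 1044/1675 = 62.3% → the new therapy
Stage III: the new therapy 667/1013 = 65.8%, Drug A 135/235 = 57.4% → the new therapy
Overall: the new therapy 2074/4330 = 47.9%, Drug A 1230/2069 = 59.4% → Drug A
The new therapy wins each disease group but Drug A wins overall — the comparison reverses. The new therapy's patients skew toward stage IV, which has a lower base rate.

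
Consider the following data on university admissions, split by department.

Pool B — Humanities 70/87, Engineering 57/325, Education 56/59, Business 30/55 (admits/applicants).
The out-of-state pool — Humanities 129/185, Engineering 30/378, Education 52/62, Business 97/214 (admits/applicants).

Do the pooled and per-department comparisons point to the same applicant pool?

Yes

Humanities: Pool B 70/87 = 80.5%, the out-of-state pool 129/185 = 69.7% → Pool B
Engineering: Pool B 57/325 = 17.5%, the out-of-state pool 30/378 = 7.9% → Pool B
Education: Pool B 56/59 = 94.9%, the out-of-state pool 52/62 = 83.9% → Pool B
Business: Pool B 30/55 = 54.5%, the out-of-state pool 97/214 = 45.3% → Pool B
Overall: Pool B 213/526 = 40.5%, the out-of-state pool 308/839 = 36.7% → Pool B
Pool B wins overall and in every department group — no reversal.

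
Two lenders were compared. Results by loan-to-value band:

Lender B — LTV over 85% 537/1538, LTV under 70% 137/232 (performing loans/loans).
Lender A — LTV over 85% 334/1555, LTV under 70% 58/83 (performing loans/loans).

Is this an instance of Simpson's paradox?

LTV over 85%: Lender B 537/1538 = 34.9%, Lender A 334/1555 = 21.5% → Lender B
LTV under 70%: Lender B 137/232 = 59.1%, Lender A 58/83 = 69.9% → Lender A
Overall: Lender B 674/1770 = 38.1%, Lender A 392/1638 = 23.9% → Lender B
Neither sweeps: Lender B wins 1 of 2 groups, Lender A wins 1. Lender B wins overall but not every group — no Simpson reversal.

No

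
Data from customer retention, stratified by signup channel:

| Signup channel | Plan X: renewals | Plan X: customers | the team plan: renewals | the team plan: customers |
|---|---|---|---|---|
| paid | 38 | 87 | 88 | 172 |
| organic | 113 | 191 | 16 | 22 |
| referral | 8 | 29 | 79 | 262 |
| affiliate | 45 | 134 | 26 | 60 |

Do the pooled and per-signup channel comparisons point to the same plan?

No

Paid: Plan X 38/87 = 43.7%, the team plan 88/172 = 51.2% → the team plan
Organic: Plan X 113/191 = 59.2%, the team plan 16/22 = 72.7% → the team plan
Referral: Plan X 8/29 = 27.6%, the team plan 79/262 = 30.2% → the team plan
Affiliate: Plan X 45/134 = 33.6%, the team plan 26/60 = 43.3% → the team plan
Overall: Plan X 204/441 = 46.3%, the team plan 209/516 = 40.5% → Plan X
The team plan wins each signup group but Plan X wins overall — the comparison reverses. The team plan's customers skew toward referral, which has a lower base rate.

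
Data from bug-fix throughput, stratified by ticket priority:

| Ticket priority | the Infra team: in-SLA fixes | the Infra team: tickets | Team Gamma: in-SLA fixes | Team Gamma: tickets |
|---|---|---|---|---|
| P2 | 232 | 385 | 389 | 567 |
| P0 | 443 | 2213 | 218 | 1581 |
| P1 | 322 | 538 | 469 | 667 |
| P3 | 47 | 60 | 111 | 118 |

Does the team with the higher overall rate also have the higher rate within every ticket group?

P2: the Infra team 232/385 = 60.3%, Team Gamma 389/567 = 68.6% → Team Gamma
P0: the Infra team 443/2213 = 20.0%, Team Gamma 218/1581 = 13.8% → the Infra team
P1: the Infra team 322/538 = 59.9%, Team Gamma 469/667 = 70.3% → Team Gamma
P3: the Infra team 47/60 = 78.3%, Team Gamma 111/118 = 94.1% → Team Gamma
Overall: the Infra team 1044/3196 = 32.7%, Team Gamma 1187/2933 = 40.5% → Team Gamma
Neither sweeps: the Infra team wins 1 of 4 groups, Team Gamma wins 3. Team Gamma wins overall but not every group — no Simpson reversal.

No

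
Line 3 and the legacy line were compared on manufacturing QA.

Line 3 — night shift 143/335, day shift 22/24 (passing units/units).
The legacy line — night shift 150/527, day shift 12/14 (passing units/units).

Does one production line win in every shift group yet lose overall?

Night shift: Line 3 143/335 = 42.7%, the legacy line 150/527 = 28.5% → Line 3
Day shift: Line 3 22/24 = 91.7%, the legacy line 12/14 = 85.7% → Line 3
Overall: Line 3 165/359 = 46.0%, the legacy line 162/541 = 29.9% → Line 3
Line 3 wins overall and in every shift group — no reversal.

No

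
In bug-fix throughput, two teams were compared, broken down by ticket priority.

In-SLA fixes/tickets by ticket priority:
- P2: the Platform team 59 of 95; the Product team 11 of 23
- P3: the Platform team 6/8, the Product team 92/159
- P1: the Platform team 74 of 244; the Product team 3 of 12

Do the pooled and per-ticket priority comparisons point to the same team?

No

P2: the Platform team 59/95 = 62.1%, the Product team 11/23 = 47.8% → the Platform team
P3: the Platform team 6/8 = 75.0%, the Product team 92/159 = 57.9% → the Platform team
P1: the Platform team 74/244 = 30.3%, the Product team 3/12 = 25.0% → the Platform team
Overall: the Platform team 139/347 = 40.1%, the Product team 106/194 = 54.6% → the Product team
The Platform team wins each ticket group but the Product team wins overall — the comparison reverses. The Platform team's tickets skew toward P1, which has a lower base rate.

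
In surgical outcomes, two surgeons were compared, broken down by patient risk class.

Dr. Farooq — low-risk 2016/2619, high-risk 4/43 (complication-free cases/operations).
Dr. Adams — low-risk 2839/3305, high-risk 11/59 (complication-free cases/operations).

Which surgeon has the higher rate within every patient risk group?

Dr. Adams

Low-risk: Dr. Farooq 2016/2619 = 77.0%, Dr. Adams 2839/3305 = 85.9% → Dr. Adams
High-risk: Dr. Farooq 4/43 = 9.3%, Dr. Adams 11/59 = 18.6% → Dr. Adams
Dr. Adams has the higher rate in both groups.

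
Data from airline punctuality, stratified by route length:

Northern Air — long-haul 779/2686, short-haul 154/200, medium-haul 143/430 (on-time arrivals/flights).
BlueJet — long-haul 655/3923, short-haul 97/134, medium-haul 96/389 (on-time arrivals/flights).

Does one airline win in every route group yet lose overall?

Long-haul: Northern Air 779/2686 = 29.0%, BlueJet 655/3923 = 16.7% → Northern Air
Short-haul: Northern Air 154/200 = 77.0%, BlueJet 97/134 = 72.4% → Northern Air
Medium-haul: Northern Air 143/430 = 33.3%, BlueJet 96/389 = 24.7% → Northern Air
Overall: Northern Air 1076/3316 = 32.4%, BlueJet 848/4446 = 19.1% → Northern Air
Northern Air wins overall and in every route group — no reversal.

No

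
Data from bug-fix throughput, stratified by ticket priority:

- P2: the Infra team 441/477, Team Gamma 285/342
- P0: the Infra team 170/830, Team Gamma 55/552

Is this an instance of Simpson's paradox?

No

P2: the Infra team 441/477 = 92.5%, Team Gamma 285/342 = 83.3% → the Infra team
P0: the Infra team 170/830 = 20.5%, Team Gamma 55/552 = 10.0% → the Infra team
Overall: the Infra team 611/1307 = 46.7%, Team Gamma 340/894 = 38.0% → the Infra team
The Infra team wins overall and in every ticket group — no reversal.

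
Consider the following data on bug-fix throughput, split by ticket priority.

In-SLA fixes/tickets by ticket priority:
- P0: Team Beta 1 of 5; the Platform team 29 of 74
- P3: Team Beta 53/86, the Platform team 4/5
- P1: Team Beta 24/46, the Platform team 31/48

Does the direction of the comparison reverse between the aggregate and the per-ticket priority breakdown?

Yes

P0: Team Beta 1/5 = 20.0%, the Platform team 29/74 = 39.2% → the Platform team
P3: Team Beta 53/86 = 61.6%, the Platform team 4/5 = 80.0% → the Platform team
P1: Team Beta 24/46 = 52.2%, the Platform team 31/48 = 64.6% → the Platform team
Overall: Team Beta 78/137 = 56.9%, the Platform team 64/127 = 50.4% → Team Beta
The Platform team wins each ticket group but Team Beta wins overall — the comparison reverses. The Platform team's tickets skew toward P0, which has a lower base rate.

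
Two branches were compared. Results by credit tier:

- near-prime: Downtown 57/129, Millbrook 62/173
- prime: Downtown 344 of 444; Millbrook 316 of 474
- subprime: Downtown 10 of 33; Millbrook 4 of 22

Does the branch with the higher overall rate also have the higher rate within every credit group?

Yes

Near-prime: Downtown 57/129 = 44.2%, Millbrook 62/173 = 35.8% → Downtown
Prime: Downtown 344/444 = 77.5%, Millbrook 316/474 = 66.7% → Downtown
Subprime: Downtown 10/33 = 30.3%, Millbrook 4/22 = 18.2% → Downtown
Overall: Downtown 411/606 = 67.8%, Millbrook 382/669 = 57.1% → Downtown
Downtown wins overall and in every credit group — no reversal.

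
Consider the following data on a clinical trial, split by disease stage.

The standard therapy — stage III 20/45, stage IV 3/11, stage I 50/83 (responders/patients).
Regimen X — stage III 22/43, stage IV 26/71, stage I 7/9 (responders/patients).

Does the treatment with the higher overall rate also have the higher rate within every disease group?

Stage III: the standard therapy 20/45 = 44.4%, Regimen X 22/43 = 51.2% → Regimen X
Stage IV: the standard therapy 3/11 = 27.3%, Regimen X 26/71 = 36.6% → Regimen X
Stage I: the standard therapy 50/83 = 60.2%, Regimen X 7/9 = 77.8% → Regimen X
Overall: the standard therapy 73/139 = 52.5%, Regimen X 55/123 = 44.7% → the standard therapy
Regimen X wins each disease group but the standard therapy wins overall — the comparison reverses. Regimen X's patients skew toward stage IV, which has a lower base rate.

No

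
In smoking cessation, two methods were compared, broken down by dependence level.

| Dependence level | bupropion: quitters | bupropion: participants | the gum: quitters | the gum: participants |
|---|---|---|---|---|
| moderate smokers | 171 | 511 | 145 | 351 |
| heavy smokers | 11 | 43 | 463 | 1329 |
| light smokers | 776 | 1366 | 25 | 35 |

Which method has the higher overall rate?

Moderate smokers: bupropion 171/511 = 33.5%, the gum 145/351 = 41.3% → the gum
Heavy smokers: bupropion 11/43 = 25.6%, the gum 463/1329 = 34.8% → the gum
Light smokers: bupropion 776/1366 = 56.8%, the gum 25/35 = 71.4% → the gum
Overall: bupropion 958/1920 = 49.9%, the gum 633/1715 = 36.9% → bupropion
(The gum wins every dependence group but bupropion wins overall — the gum's participants skew toward the low-rate heavy smokers group.)

bupropion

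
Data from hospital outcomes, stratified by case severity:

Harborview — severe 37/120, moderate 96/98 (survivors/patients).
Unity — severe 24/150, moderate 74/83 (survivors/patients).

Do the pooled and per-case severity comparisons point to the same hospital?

Severe: Harborview 37/120 = 30.8%, Unity 24/150 = 16.0% → Harborview
Moderate: Harborview 96/98 = 98.0%, Unity 74/83 = 89.2% → Harborview
Overall: Harborview 133/218 = 61.0%, Unity 98/233 = 42.1% → Harborview
Harborview wins overall and in every case group — no reversal.

Yes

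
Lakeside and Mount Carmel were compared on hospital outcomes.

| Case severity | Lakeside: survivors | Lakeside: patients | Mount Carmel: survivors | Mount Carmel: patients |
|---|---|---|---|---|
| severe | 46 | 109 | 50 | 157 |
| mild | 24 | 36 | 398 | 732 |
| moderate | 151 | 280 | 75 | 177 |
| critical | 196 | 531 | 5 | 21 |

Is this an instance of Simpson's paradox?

Severe: Lakeside 46/109 = 42.2%, Mount Carmel 50/157 = 31.8% → Lakeside
Mild: Lakeside 24/36 = 66.7%, Mount Carmel 398/732 = 54.4% → Lakeside
Moderate: Lakeside 151/280 = 53.9%, Mount Carmel 75/177 = 42.4% → Lakeside
Critical: Lakeside 196/531 = 36.9%, Mount Carmel 5/21 = 23.8% → Lakeside
Overall: Lakeside 417/956 = 43.6%, Mount Carmel 528/1087 = 48.6% → Mount Carmel
Lakeside wins each case group but Mount Carmel wins overall — the comparison reverses. Lakeside's patients skew toward critical, which has a lower base rate.

Yes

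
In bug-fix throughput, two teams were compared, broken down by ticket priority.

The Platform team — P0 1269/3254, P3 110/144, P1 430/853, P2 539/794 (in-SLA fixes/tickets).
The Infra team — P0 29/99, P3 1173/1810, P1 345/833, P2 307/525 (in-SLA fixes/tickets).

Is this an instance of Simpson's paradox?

Yes

P0: the Platform team 1269/3254 = 39.0%, the Infra team 29/99 = 29.3% → the Platform team
P3: the Platform team 110/144 = 76.4%, the Infra team 1173/1810 = 64.8% → the Platform team
P1: the Platform team 430/853 = 50.4%, the Infra team 345/833 = 41.4% → the Platform team
P2: the Platform team 539/794 = 67.9%, the Infra team 307/525 = 58.5% → the Platform team
Overall: the Platform team 2348/5045 = 46.5%, the Infra team 1854/3267 = 56.7% → the Infra team
The Platform team wins each ticket group but the Infra team wins overall — the comparison reverses. The Platform team's tickets skew toward P0, which has a lower base rate.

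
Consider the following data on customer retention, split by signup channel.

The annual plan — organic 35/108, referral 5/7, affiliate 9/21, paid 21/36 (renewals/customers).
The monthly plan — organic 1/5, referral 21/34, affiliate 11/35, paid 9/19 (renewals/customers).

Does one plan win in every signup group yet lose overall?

Organic: the annual plan 35/108 = 32.4%, the monthly plan 1/5 = 20.0% → the annual plan
Referral: the annual plan 5/7 = 71.4%, the monthly plan 21/34 = 61.8% → the annual plan
Affiliate: the annual plan 9/21 = 42.9%, the monthly plan 11/35 = 31.4% → the annual plan
Paid: the annual plan 21/36 = 58.3%, the monthly plan 9/19 = 47.4% → the annual plan
Overall: the annual plan 70/172 = 40.7%, the monthly plan 42/93 = 45.2% → the monthly plan
The annual plan wins each signup group but the monthly plan wins overall — the comparison reverses. The annual plan's customers skew toward organic, which has a lower base rate.

Yes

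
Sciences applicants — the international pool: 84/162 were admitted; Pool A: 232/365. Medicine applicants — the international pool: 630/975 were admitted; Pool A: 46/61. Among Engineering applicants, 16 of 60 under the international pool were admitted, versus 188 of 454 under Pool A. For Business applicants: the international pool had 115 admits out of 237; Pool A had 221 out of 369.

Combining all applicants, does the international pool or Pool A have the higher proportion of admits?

Sciences: the international pool 84/162 = 51.9%, Pool A 232/365 = 63.6% → Pool A
Medicine: the international pool 630/975 = 64.6%, Pool A 46/61 = 75.4% → Pool A
Engineering: the international pool 16/60 = 26.7%, Pool A 188/454 = 41.4% → Pool A
Business: the international pool 115/237 = 48.5%, Pool A 221/369 = 59.9% → Pool A
Overall: the international pool 845/1434 = 58.9%, Pool A 687/1249 = 55.0% → the international pool
(Pool A wins every department group but the international pool wins overall — Pool A's applicants skew toward the low-rate Engineering group.)

the international pool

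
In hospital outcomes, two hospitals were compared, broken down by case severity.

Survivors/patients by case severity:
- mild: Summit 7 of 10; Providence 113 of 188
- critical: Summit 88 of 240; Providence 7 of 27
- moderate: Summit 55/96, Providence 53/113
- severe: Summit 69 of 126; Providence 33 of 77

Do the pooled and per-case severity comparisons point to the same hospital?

Mild: Summit 7/10 = 70.0%, Providence 113/188 = 60.1% → Summit
Critical: Summit 88/240 = 36.7%, Providence 7/27 = 25.9% → Summit
Moderate: Summit 55/96 = 57.3%, Providence 53/113 = 46.9% → Summit
Severe: Summit 69/126 = 54.8%, Providence 33/77 = 42.9% → Summit
Overall: Summit 219/472 = 46.4%, Providence 206/405 = 50.9% → Providence
Summit wins each case group but Providence wins overall — the comparison reverses. Summit's patients skew toward critical, which has a lower base rate.

No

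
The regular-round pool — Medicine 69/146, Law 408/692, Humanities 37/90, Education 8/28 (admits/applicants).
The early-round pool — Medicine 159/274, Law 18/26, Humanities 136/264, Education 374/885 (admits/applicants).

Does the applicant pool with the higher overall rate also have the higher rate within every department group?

Medicine: the regular-round pool 69/146 = 47.3%, the early-round pool 159/274 = 58.0% → the early-round pool
Law: the regular-round pool 408/692 = 59.0%, the early-round pool 18/26 = 69.2% → the early-round pool
Humanities: the regular-round pool 37/90 = 41.1%, the early-round pool 136/264 = 51.5% → the early-round pool
Education: the regular-round pool 8/28 = 28.6%, the early-round pool 374/885 = 42.3% → the early-round pool
Overall: the regular-round pool 522/956 = 54.6%, the early-round pool 687/1449 = 47.4% → the regular-round pool
The early-round pool wins each department group but the regular-round pool wins overall — the comparison reverses. The early-round pool's applicants skew toward Education, which has a lower base rate.

No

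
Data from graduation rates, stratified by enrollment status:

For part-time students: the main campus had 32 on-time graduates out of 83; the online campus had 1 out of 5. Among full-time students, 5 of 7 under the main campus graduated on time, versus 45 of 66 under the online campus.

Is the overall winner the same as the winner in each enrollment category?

No

Part-time: the main campus 32/83 = 38.6%, the online campus 1/5 = 20.0% → the main campus
Full-time: the main campus 5/7 = 71.4%, the online campus 45/66 = 68.2% → the main campus
Overall: the main campus 37/90 = 41.1%, the online campus 46/71 = 64.8% → the online campus
The main campus wins each enrollment group but the online campus wins overall — the comparison reverses. The main campus's students skew toward part-time, which has a lower base rate.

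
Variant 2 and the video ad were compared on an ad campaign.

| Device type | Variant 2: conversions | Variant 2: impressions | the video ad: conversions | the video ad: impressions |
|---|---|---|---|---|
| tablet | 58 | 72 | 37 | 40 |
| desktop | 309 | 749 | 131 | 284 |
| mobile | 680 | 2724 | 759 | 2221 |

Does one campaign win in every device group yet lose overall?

No

Tablet: Variant 2 58/72 = 80.6%, the video ad 37/40 = 92.5% → the video ad
Desktop: Variant 2 309/749 = 41.3%, the video ad 131/284 = 46.1% → the video ad
Mobile: Variant 2 680/2724 = 25.0%, the video ad 759/2221 = 34.2% → the video ad
Overall: Variant 2 1047/3545 = 29.5%, the video ad 927/2545 = 36.4% → the video ad
The video ad wins overall and in every device group — no reversal.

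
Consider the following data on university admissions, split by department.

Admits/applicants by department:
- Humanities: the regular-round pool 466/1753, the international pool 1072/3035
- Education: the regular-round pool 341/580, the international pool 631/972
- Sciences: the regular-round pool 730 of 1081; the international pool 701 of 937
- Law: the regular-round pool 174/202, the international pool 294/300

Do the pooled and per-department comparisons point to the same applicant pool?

Yes

Humanities: the regular-round pool 466/1753 = 26.6%, the international pool 1072/3035 = 35.3% → the international pool
Education: the regular-round pool 341/580 = 58.8%, the international pool 631/972 = 64.9% → the international pool
Sciences: the regular-round pool 730/1081 = 67.5%, the international pool 701/937 = 74.8% → the international pool
Law: the regular-round pool 174/202 = 86.1%, the international pool 294/300 = 98.0% → the international pool
Overall: the regular-round pool 1711/3616 = 47.3%, the international pool 2698/5244 = 51.4% → the international pool
The international pool wins overall and in every department group — no reversal.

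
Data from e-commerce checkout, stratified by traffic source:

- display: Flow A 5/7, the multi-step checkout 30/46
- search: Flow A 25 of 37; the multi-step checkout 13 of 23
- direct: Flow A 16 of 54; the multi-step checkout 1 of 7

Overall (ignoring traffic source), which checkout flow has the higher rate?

Display: Flow A 5/7 = 71.4%, the multi-step checkout 30/46 = 65.2% → Flow A
Search: Flow A 25/37 = 67.6%, the multi-step checkout 13/23 = 56.5% → Flow A
Direct: Flow A 16/54 = 29.6%, the multi-step checkout 1/7 = 14.3% → Flow A
Overall: Flow A 46/98 = 46.9%, the multi-step checkout 44/76 = 57.9% → the multi-step checkout
(Flow A wins every traffic group but the multi-step checkout wins overall — Flow A's sessions skew toward the low-rate direct group.)

the multi-step checkout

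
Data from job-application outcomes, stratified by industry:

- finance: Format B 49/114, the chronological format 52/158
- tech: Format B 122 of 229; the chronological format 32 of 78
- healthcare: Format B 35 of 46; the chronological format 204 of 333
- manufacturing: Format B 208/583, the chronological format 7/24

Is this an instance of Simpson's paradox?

Yes

Finance: Format B 49/114 = 43.0%, the chronological format 52/158 = 32.9% → Format B
Tech: Format B 122/229 = 53.3%, the chronological format 32/78 = 41.0% → Format B
Healthcare: Format B 35/46 = 76.1%, the chronological format 204/333 = 61.3% → Format B
Manufacturing: Format B 208/583 = 35.7%, the chronological format 7/24 = 29.2% → Format B
Overall: Format B 414/972 = 42.6%, the chronological format 295/593 = 49.7% → the chronological format
Format B wins each industry group but the chronological format wins overall — the comparison reverses. Format B's applications skew toward manufacturing, which has a lower base rate.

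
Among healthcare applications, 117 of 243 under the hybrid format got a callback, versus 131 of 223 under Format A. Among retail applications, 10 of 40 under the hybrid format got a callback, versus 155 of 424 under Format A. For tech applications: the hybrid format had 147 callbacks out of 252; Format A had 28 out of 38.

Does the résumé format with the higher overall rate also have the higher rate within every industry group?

No

Healthcare: the hybrid format 117/243 = 48.1%, Format A 131/223 = 58.7% → Format A
Retail: the hybrid format 10/40 = 25.0%, Format A 155/424 = 36.6% → Format A
Tech: the hybrid format 147/252 = 58.3%, Format A 28/38 = 73.7% → Format A
Overall: the hybrid format 274/535 = 51.2%, Format A 314/685 = 45.8% → the hybrid format
Format A wins each industry group but the hybrid format wins overall — the comparison reverses. Format A's applications skew toward retail, which has a lower base rate.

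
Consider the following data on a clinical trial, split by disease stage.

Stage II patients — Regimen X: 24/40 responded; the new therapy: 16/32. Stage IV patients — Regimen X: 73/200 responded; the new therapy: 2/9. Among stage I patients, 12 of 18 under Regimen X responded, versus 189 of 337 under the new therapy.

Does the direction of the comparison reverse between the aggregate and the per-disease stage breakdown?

Stage II: Regimen X 24/40 = 60.0%, the new therapy 16/32 = 50.0% → Regimen X
Stage IV: Regimen X 73/200 = 36.5%, the new therapy 2/9 = 22.2% → Regimen X
Stage I: Regimen X 12/18 = 66.7%, the new therapy 189/337 = 56.1% → Regimen X
Overall: Regimen X 109/258 = 42.2%, the new therapy 207/378 = 54.8% → the new therapy
Regimen X wins each disease group but the new therapy wins overall — the comparison reverses. Regimen X's patients skew toward stage IV, which has a lower base rate.

Yes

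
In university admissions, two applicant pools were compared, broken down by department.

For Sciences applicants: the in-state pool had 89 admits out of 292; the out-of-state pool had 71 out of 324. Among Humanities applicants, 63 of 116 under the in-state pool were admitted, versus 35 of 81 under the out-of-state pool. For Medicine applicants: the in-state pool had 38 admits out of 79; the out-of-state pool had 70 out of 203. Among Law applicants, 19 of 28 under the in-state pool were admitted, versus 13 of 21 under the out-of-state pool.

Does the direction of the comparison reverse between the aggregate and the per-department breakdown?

No

Sciences: the in-state pool 89/292 = 30.5%, the out-of-state pool 71/324 = 21.9% → the in-state pool
Humanities: the in-state pool 63/116 = 54.3%, the out-of-state pool 35/81 = 43.2% → the in-state pool
Medicine: the in-state pool 38/79 = 48.1%, the out-of-state pool 70/203 = 34.5% → the in-state pool
Law: the in-state pool 19/28 = 67.9%, the out-of-state pool 13/21 = 61.9% → the in-state pool
Overall: the in-state pool 209/515 = 40.6%, the out-of-state pool 189/629 = 30.0% → the in-state pool
The in-state pool wins overall and in every department group — no reversal.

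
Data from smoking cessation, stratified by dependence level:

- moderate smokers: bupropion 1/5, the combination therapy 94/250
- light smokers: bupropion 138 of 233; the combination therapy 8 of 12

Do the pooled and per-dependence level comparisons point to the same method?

No

Moderate smokers: bupropion 1/5 = 20.0%, the combination therapy 94/250 = 37.6% → the combination therapy
Light smokers: bupropion 138/233 = 59.2%, the combination therapy 8/12 = 66.7% → the combination therapy
Overall: bupropion 139/238 = 58.4%, the combination therapy 102/262 = 38.9% → bupropion
The combination therapy wins each dependence group but bupropion wins overall — the comparison reverses. The combination therapy's participants skew toward moderate smokers, which has a lower base rate.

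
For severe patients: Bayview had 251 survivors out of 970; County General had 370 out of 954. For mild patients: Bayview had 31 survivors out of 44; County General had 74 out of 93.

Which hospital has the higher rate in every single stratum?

Severe: Bayview 251/970 = 25.9%, County General 370/954 = 38.8% → County General
Mild: Bayview 31/44 = 70.5%, County General 74/93 = 79.6% → County General
County General has the higher rate in both groups.

County General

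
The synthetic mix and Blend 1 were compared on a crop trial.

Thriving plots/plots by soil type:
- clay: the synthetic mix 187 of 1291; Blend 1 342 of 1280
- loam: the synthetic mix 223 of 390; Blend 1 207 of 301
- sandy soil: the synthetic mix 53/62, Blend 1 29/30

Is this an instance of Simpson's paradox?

Clay: the synthetic mix 187/1291 = 14.5%, Blend 1 342/1280 = 26.7% → Blend 1
Loam: the synthetic mix 223/390 = 57.2%, Blend 1 207/301 = 68.8% → Blend 1
Sandy soil: the synthetic mix 53/62 = 85.5%, Blend 1 29/30 = 96.7% → Blend 1
Overall: the synthetic mix 463/1743 = 26.6%, Blend 1 578/1611 = 35.9% → Blend 1
Blend 1 wins overall and in every soil group — no reversal.

No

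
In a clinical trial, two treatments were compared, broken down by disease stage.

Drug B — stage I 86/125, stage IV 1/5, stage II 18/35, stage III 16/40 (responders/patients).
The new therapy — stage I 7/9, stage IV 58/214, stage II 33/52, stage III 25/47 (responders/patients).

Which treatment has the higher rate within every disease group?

Stage I: Drug B 86/125 = 68.8%, the new therapy 7/9 = 77.8% → the new therapy
Stage IV: Drug B 1/5 = 20.0%, the new therapy 58/214 = 27.1% → the new therapy
Stage II: Drug B 18/35 = 51.4%, the new therapy 33/52 = 63.5% → the new therapy
Stage III: Drug B 16/40 = 40.0%, the new therapy 25/47 = 53.2% → the new therapy
The new therapy has the higher rate in all 4 groups.

the new therapy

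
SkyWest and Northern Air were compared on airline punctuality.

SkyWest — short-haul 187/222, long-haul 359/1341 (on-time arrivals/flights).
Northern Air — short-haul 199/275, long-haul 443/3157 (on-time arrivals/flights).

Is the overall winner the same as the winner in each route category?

Short-haul: SkyWest 187/222 = 84.2%, Northern Air 199/275 = 72.4% → SkyWest
Long-haul: SkyWest 359/1341 = 26.8%, Northern Air 443/3157 = 14.0% → SkyWest
Overall: SkyWest 546/1563 = 34.9%, Northern Air 642/3432 = 18.7% → SkyWest
SkyWest wins overall and in every route group — no reversal.

Yes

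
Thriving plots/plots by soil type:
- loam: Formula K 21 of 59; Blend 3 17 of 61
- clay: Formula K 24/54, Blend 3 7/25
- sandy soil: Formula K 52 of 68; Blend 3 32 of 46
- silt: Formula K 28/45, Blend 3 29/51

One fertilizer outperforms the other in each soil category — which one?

Loam: Formula K 21/59 = 35.6%, Blend 3 17/61 = 27.9% → Formula K
Clay: Formula K 24/54 = 44.4%, Blend 3 7/25 = 28.0% → Formula K
Sandy soil: Formula K 52/68 = 76.5%, Blend 3 32/46 = 69.6% → Formula K
Silt: Formula K 28/45 = 62.2%, Blend 3 29/51 = 56.9% → Formula K
Formula K has the higher rate in all 4 groups.

Formula K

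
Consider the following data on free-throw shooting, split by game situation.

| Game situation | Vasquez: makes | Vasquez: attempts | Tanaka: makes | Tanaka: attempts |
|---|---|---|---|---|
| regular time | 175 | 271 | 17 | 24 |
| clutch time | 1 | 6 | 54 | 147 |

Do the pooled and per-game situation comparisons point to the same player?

No

Regular time: Vasquez 175/271 = 64.6%, Tanaka 17/24 = 70.8% → Tanaka
Clutch time: Vasquez 1/6 = 16.7%, Tanaka 54/147 = 36.7% → Tanaka
Overall: Vasquez 176/277 = 63.5%, Tanaka 71/171 = 41.5% → Vasquez
Tanaka wins each game group but Vasquez wins overall — the comparison reverses. Tanaka's attempts skew toward clutch time, which has a lower base rate.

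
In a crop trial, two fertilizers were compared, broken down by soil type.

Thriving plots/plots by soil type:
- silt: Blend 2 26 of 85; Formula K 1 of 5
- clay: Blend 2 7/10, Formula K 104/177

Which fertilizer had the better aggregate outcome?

Silt: Blend 2 26/85 = 30.6%, Formula K 1/5 = 20.0% → Blend 2
Clay: Blend 2 7/10 = 70.0%, Formula K 104/177 = 58.8% → Blend 2
Overall: Blend 2 33/95 = 34.7%, Formula K 105/182 = 57.7% → Formula K
(Blend 2 wins every soil group but Formula K wins overall — Blend 2's plots skew toward the low-rate silt group.)

Formula K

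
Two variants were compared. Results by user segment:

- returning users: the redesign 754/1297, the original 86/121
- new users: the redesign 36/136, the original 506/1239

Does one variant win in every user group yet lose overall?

Returning users: the redesign 754/1297 = 58.1%, the original 86/121 = 71.1% → the original
New users: the redesign 36/136 = 26.5%, the original 506/1239 = 40.8% → the original
Overall: the redesign 790/1433 = 55.1%, the original 592/1360 = 43.5% → the redesign
The original wins each user group but the redesign wins overall — the comparison reverses. The original's views skew toward new users, which has a lower base rate.

Yes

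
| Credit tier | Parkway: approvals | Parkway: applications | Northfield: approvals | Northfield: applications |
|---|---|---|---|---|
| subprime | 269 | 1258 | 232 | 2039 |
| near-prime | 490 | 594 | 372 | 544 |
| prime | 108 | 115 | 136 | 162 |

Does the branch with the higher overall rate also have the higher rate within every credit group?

Subprime: Parkway 269/1258 = 21.4%, Northfield 232/2039 = 11.4% → Parkway
Near-prime: Parkway 490/594 = 82.5%, Northfield 372/544 = 68.4% → Parkway
Prime: Parkway 108/115 = 93.9%, Northfield 136/162 = 84.0% → Parkway
Overall: Parkway 867/1967 = 44.1%, Northfield 740/2745 = 27.0% → Parkway
Parkway wins overall and in every credit group — no reversal.

Yes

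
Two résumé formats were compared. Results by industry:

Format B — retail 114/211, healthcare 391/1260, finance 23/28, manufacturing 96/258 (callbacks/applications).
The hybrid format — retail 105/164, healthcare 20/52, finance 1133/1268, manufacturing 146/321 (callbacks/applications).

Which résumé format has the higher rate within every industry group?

the hybrid format

Retail: Format B 114/211 = 54.0%, the hybrid format 105/164 = 64.0% → the hybrid format
Healthcare: Format B 391/1260 = 31.0%, the hybrid format 20/52 = 38.5% → the hybrid format
Finance: Format B 23/28 = 82.1%, the hybrid format 1133/1268 = 89.4% → the hybrid format
Manufacturing: Format B 96/258 = 37.2%, the hybrid format 146/321 = 45.5% → the hybrid format
The hybrid format has the higher rate in all 4 groups.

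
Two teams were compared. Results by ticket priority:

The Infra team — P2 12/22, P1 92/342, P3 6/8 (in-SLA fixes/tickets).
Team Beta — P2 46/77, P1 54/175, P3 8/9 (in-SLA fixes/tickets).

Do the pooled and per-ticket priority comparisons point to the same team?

P2: the Infra team 12/22 = 54.5%, Team Beta 46/77 = 59.7% → Team Beta
P1: the Infra team 92/342 = 26.9%, Team Beta 54/175 = 30.9% → Team Beta
P3: the Infra team 6/8 = 75.0%, Team Beta 8/9 = 88.9% → Team Beta
Overall: the Infra team 110/372 = 29.6%, Team Beta 108/261 = 41.4% → Team Beta
Team Beta wins overall and in every ticket group — no reversal.

Yes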